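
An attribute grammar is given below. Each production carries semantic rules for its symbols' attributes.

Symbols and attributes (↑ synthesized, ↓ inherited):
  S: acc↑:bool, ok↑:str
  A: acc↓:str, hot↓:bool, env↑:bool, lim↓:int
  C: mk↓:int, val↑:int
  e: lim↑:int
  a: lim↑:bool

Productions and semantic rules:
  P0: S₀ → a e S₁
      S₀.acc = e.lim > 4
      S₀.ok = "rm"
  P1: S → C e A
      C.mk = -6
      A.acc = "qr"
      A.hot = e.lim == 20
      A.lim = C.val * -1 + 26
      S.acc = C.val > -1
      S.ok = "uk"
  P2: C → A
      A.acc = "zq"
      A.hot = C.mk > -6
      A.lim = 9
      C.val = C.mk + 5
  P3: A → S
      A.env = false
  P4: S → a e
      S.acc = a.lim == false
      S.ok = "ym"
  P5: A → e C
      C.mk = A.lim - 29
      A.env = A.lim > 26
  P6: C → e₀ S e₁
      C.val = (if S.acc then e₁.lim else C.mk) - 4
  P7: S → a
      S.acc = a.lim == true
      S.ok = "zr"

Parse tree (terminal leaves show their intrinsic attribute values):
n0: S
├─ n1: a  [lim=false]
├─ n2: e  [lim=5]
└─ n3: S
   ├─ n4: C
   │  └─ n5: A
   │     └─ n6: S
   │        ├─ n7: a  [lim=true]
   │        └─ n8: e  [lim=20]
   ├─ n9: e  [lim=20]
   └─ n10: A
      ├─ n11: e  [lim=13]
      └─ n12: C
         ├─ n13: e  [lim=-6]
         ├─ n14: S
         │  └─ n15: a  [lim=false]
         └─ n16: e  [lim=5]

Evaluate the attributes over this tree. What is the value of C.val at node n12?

1. n1.lim = false  [terminal]
2. n2.lim = 5  [terminal]
3. n4.mk = -6  [-6]
4. n5.acc = "zq"  ["zq"]
5. n5.hot = false  [C.mk > -6]
6. n5.lim = 9  [9]
7. n7.lim = true  [terminal]
8. n8.lim = 20  [terminal]
9. n6.acc = false  [a.lim == false]
10. n6.ok = "ym"  ["ym"]
11. n5.env = false  [false]
12. n4.val = -1  [C.mk + 5]
13. n9.lim = 20  [terminal]
14. n10.acc = "qr"  ["qr"]
15. n10.hot = true  [e.lim == 20]
16. n10.lim = 27  [C.val * -1 + 26]
17. n11.lim = 13  [terminal]
18. n12.mk = -2  [A.lim - 29]
19. n13.lim = -6  [terminal]
20. n15.lim = false  [terminal]
21. n14.acc = false  [a.lim == true]
22. n14.ok = "zr"  ["zr"]
23. n16.lim = 5  [terminal]
24. n12.val = -6  [(if S.acc then e₁.lim else C.mk) - 4]
25. n10.env = true  [A.lim > 26]
26. n3.acc = false  [C.val > -1]
27. n3.ok = "uk"  ["uk"]
28. n0.acc = true  [e.lim > 4]
29. n0.ok = "rm"  ["rm"]

-6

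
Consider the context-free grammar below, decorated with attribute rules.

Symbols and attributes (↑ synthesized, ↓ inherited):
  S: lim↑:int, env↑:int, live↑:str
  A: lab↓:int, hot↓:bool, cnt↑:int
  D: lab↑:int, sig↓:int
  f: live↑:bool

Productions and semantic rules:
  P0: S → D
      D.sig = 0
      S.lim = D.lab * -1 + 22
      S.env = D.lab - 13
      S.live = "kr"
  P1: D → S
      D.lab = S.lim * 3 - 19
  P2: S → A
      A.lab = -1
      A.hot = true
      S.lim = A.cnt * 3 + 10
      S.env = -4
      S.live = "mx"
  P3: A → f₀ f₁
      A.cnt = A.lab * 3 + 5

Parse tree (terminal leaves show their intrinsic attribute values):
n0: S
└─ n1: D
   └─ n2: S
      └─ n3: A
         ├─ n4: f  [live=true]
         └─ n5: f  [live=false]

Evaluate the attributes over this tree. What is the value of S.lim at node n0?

1. n1.sig = 0  [0]
2. n3.lab = -1  [-1]
3. n3.hot = true  [true]
4. n4.live = true  [terminal]
5. n5.live = false  [terminal]
6. n3.cnt = 2  [A.lab * 3 + 5]
7. n2.lim = 16  [A.cnt * 3 + 10]
8. n2.env = -4  [-4]
9. n2.live = "mx"  ["mx"]
10. n1.lab = 29  [S.lim * 3 - 19]
11. n0.lim = -7  [D.lab * -1 + 22]
12. n0.env = 16  [D.lab - 13]
13. n0.live = "kr"  ["kr"]

-7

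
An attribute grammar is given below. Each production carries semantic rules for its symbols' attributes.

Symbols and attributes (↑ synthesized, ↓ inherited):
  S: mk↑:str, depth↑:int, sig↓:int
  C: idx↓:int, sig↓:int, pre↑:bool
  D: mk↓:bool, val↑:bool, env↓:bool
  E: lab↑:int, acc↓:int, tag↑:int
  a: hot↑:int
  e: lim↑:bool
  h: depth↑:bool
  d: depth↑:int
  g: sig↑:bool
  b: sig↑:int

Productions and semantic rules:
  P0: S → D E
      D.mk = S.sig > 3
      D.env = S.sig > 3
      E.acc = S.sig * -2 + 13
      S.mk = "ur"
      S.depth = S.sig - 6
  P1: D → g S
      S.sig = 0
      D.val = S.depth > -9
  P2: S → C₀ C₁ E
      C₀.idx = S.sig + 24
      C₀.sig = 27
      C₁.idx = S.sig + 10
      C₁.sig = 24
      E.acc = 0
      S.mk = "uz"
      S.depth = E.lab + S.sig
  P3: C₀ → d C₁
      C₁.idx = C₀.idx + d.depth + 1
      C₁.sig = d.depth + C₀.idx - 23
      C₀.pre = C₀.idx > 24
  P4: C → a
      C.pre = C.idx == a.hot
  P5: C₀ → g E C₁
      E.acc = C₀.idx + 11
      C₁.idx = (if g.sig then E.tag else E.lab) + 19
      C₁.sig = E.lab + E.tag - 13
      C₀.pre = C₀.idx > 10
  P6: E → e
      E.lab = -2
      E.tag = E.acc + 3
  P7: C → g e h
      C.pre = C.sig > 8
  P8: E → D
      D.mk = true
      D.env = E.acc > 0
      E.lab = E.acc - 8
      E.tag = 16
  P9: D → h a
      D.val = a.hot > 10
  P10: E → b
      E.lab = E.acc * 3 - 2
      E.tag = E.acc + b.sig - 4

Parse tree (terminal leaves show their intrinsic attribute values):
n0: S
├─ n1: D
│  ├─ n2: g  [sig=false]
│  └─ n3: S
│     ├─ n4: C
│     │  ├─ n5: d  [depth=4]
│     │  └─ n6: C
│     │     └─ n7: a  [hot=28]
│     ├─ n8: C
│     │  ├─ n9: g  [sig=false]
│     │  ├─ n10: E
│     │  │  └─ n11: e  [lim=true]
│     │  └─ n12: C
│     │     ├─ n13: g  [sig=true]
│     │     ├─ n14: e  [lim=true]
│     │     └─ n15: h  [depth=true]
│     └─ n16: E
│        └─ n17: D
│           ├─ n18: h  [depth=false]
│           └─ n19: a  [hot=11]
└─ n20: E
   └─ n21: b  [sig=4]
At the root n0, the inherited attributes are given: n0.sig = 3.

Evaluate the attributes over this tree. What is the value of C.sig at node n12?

9

1. n0.sig = 3  [given at root]
2. n1.mk = false  [S.sig > 3]
3. n1.env = false  [S.sig > 3]
4. n2.sig = false  [terminal]
5. n3.sig = 0  [0]
6. n4.idx = 24  [S.sig + 24]
7. n4.sig = 27  [27]
8. n5.depth = 4  [terminal]
9. n6.idx = 29  [C₀.idx + d.depth + 1]
10. n6.sig = 5  [d.depth + C₀.idx - 23]
11. n7.hot = 28  [terminal]
12. n6.pre = false  [C.idx == a.hot]
13. n4.pre = false  [C₀.idx > 24]
14. n8.idx = 10  [S.sig + 10]
15. n8.sig = 24  [24]
16. n9.sig = false  [terminal]
17. n10.acc = 21  [C₀.idx + 11]
18. n11.lim = true  [terminal]
19. n10.lab = -2  [-2]
20. n10.tag = 24  [E.acc + 3]
21. n12.idx = 17  [(if g.sig then E.tag else E.lab) + 19]
22. n12.sig = 9  [E.lab + E.tag - 13]
23. n13.sig = true  [terminal]
24. n14.lim = true  [terminal]
25. n15.depth = true  [terminal]
26. n12.pre = true  [C.sig > 8]
27. n8.pre = false  [C₀.idx > 10]
28. n16.acc = 0  [0]
29. n17.mk = true  [true]
30. n17.env = false  [E.acc > 0]
31. n18.depth = false  [terminal]
32. n19.hot = 11  [terminal]
33. n17.val = true  [a.hot > 10]
34. n16.lab = -8  [E.acc - 8]
35. n16.tag = 16  [16]
36. n3.mk = "uz"  ["uz"]
37. n3.depth = -8  [E.lab + S.sig]
38. n1.val = true  [S.depth > -9]
39. n20.acc = 7  [S.sig * -2 + 13]
40. n21.sig = 4  [terminal]
41. n20.lab = 19  [E.acc * 3 - 2]
42. n20.tag = 7  [E.acc + b.sig - 4]
43. n0.mk = "ur"  ["ur"]
44. n0.depth = -3  [S.sig - 6]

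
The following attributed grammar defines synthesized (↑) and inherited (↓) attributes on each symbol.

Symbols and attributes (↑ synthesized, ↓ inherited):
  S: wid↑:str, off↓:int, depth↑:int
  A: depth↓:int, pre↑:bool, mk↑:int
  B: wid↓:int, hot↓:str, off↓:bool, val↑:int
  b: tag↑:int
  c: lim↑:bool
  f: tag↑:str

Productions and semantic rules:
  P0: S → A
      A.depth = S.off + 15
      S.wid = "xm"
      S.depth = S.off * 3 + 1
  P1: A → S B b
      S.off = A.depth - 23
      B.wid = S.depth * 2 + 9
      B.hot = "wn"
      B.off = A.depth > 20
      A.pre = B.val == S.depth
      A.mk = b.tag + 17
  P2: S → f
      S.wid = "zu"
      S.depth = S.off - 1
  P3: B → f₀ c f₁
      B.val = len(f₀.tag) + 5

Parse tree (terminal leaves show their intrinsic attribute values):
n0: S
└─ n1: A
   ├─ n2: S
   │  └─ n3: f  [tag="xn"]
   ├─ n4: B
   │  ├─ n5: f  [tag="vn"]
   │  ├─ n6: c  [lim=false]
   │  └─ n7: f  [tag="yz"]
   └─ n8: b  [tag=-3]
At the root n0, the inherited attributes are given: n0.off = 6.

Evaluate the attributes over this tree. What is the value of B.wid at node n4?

1. n0.off = 6  [given at root]
2. n1.depth = 21  [S.off + 15]
3. n2.off = -2  [A.depth - 23]
4. n3.tag = "xn"  [terminal]
5. n2.wid = "zu"  ["zu"]
6. n2.depth = -3  [S.off - 1]
7. n4.wid = 3  [S.depth * 2 + 9]
8. n4.hot = "wn"  ["wn"]
9. n4.off = true  [A.depth > 20]
10. n5.tag = "vn"  [terminal]
11. n6.lim = false  [terminal]
12. n7.tag = "yz"  [terminal]
13. n4.val = 7  [len(f₀.tag) + 5]
14. n8.tag = -3  [terminal]
15. n1.pre = false  [B.val == S.depth]
16. n1.mk = 14  [b.tag + 17]
17. n0.wid = "xm"  ["xm"]
18. n0.depth = 19  [S.off * 3 + 1]

3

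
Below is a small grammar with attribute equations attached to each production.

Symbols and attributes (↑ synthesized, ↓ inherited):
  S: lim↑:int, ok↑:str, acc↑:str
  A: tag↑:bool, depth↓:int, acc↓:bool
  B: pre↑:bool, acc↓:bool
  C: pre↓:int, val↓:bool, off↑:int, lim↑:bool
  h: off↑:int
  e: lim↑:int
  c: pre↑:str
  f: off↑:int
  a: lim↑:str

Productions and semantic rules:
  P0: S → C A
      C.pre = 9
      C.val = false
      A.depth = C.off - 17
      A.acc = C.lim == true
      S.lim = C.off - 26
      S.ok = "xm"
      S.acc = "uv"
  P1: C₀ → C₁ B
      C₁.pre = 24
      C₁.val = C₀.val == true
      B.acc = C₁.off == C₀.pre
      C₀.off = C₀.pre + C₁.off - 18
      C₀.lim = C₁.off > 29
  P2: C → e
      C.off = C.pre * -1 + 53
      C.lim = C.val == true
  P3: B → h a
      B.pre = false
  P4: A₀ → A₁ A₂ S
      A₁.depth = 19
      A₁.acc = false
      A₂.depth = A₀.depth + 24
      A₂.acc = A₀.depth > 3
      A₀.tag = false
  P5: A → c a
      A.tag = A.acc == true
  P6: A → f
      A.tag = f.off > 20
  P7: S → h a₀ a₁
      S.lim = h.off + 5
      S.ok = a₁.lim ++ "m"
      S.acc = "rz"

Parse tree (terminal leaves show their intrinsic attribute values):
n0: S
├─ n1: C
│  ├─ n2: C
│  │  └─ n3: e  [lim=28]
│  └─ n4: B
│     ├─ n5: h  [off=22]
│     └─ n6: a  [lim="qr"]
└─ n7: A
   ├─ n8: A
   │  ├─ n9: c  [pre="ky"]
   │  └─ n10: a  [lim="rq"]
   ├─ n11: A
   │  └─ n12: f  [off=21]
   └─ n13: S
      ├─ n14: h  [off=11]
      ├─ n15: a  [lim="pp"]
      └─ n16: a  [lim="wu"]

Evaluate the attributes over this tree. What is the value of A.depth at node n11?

1. n1.pre = 9  [9]
2. n1.val = false  [false]
3. n2.pre = 24  [24]
4. n2.val = false  [C₀.val == true]
5. n3.lim = 28  [terminal]
6. n2.off = 29  [C.pre * -1 + 53]
7. n2.lim = false  [C.val == true]
8. n4.acc = false  [C₁.off == C₀.pre]
9. n5.off = 22  [terminal]
10. n6.lim = "qr"  [terminal]
11. n4.pre = false  [false]
12. n1.off = 20  [C₀.pre + C₁.off - 18]
13. n1.lim = false  [C₁.off > 29]
14. n7.depth = 3  [C.off - 17]
15. n7.acc = false  [C.lim == true]
16. n8.depth = 19  [19]
17. n8.acc = false  [false]
18. n9.pre = "ky"  [terminal]
19. n10.lim = "rq"  [terminal]
20. n8.tag = false  [A.acc == true]
21. n11.depth = 27  [A₀.depth + 24]
22. n11.acc = false  [A₀.depth > 3]
23. n12.off = 21  [terminal]
24. n11.tag = true  [f.off > 20]
25. n14.off = 11  [terminal]
26. n15.lim = "pp"  [terminal]
27. n16.lim = "wu"  [terminal]
28. n13.lim = 16  [h.off + 5]
29. n13.ok = "wum"  [a₁.lim ++ "m"]
30. n13.acc = "rz"  ["rz"]
31. n7.tag = false  [false]
32. n0.lim = -6  [C.off - 26]
33. n0.ok = "xm"  ["xm"]
34. n0.acc = "uv"  ["uv"]

27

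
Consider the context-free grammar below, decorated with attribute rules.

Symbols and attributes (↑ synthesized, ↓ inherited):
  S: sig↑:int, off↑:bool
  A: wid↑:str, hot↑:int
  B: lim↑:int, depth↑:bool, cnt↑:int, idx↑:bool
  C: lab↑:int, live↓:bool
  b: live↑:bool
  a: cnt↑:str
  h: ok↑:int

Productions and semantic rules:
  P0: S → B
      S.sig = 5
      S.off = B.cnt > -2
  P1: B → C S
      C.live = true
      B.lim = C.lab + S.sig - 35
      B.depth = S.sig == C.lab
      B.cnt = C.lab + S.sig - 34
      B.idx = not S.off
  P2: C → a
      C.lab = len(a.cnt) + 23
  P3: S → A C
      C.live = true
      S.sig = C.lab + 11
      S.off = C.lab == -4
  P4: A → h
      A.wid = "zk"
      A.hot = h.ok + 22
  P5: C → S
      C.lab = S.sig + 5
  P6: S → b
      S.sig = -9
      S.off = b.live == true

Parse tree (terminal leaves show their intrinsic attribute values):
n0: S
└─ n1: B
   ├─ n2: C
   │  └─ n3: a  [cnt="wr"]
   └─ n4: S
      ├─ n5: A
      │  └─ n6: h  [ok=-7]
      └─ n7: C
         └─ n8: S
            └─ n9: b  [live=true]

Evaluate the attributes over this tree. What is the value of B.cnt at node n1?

-2

1. n2.live = true  [true]
2. n3.cnt = "wr"  [terminal]
3. n2.lab = 25  [len(a.cnt) + 23]
4. n6.ok = -7  [terminal]
5. n5.wid = "zk"  ["zk"]
6. n5.hot = 15  [h.ok + 22]
7. n7.live = true  [true]
8. n9.live = true  [terminal]
9. n8.sig = -9  [-9]
10. n8.off = true  [b.live == true]
11. n7.lab = -4  [S.sig + 5]
12. n4.sig = 7  [C.lab + 11]
13. n4.off = true  [C.lab == -4]
14. n1.lim = -3  [C.lab + S.sig - 35]
15. n1.depth = false  [S.sig == C.lab]
16. n1.cnt = -2  [C.lab + S.sig - 34]
17. n1.idx = false  [not S.off]
18. n0.sig = 5  [5]
19. n0.off = false  [B.cnt > -2]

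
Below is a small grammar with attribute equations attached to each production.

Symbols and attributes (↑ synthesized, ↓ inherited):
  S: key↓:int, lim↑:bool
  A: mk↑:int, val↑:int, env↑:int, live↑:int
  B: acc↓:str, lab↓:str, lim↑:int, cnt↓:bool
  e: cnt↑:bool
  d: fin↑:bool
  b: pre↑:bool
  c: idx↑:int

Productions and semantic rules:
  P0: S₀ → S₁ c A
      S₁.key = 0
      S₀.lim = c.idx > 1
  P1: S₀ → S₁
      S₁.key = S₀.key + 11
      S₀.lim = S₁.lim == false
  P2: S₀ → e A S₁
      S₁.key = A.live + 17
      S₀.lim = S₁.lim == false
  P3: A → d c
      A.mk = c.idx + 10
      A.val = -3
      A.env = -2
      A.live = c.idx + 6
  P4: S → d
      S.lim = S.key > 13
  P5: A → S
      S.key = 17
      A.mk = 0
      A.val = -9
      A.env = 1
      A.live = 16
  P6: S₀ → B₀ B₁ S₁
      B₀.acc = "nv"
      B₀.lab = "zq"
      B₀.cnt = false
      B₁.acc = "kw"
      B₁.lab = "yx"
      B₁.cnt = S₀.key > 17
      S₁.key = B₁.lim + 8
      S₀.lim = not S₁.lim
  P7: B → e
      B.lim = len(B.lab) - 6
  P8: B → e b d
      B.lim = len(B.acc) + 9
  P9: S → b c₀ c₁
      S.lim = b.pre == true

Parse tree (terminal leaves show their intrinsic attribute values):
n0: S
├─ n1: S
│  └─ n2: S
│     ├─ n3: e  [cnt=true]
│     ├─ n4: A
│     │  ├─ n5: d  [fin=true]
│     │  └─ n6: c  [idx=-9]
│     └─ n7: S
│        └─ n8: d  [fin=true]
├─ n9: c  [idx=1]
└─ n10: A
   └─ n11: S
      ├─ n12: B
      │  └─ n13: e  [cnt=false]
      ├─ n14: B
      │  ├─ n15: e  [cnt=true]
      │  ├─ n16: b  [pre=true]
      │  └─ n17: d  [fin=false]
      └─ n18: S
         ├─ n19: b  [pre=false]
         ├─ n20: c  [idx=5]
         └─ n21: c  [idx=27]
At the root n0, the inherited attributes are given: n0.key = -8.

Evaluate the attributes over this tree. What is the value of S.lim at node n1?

true

1. n0.key = -8  [given at root]
2. n1.key = 0  [0]
3. n2.key = 11  [S₀.key + 11]
4. n3.cnt = true  [terminal]
5. n5.fin = true  [terminal]
6. n6.idx = -9  [terminal]
7. n4.mk = 1  [c.idx + 10]
8. n4.val = -3  [-3]
9. n4.env = -2  [-2]
10. n4.live = -3  [c.idx + 6]
11. n7.key = 14  [A.live + 17]
12. n8.fin = true  [terminal]
13. n7.lim = true  [S.key > 13]
14. n2.lim = false  [S₁.lim == false]
15. n1.lim = true  [S₁.lim == false]
16. n9.idx = 1  [terminal]
17. n11.key = 17  [17]
18. n12.acc = "nv"  ["nv"]
19. n12.lab = "zq"  ["zq"]
20. n12.cnt = false  [false]
21. n13.cnt = false  [terminal]
22. n12.lim = -4  [len(B.lab) - 6]
23. n14.acc = "kw"  ["kw"]
24. n14.lab = "yx"  ["yx"]
25. n14.cnt = false  [S₀.key > 17]
26. n15.cnt = true  [terminal]
27. n16.pre = true  [terminal]
28. n17.fin = false  [terminal]
29. n14.lim = 11  [len(B.acc) + 9]
30. n18.key = 19  [B₁.lim + 8]
31. n19.pre = false  [terminal]
32. n20.idx = 5  [terminal]
33. n21.idx = 27  [terminal]
34. n18.lim = false  [b.pre == true]
35. n11.lim = true  [not S₁.lim]
36. n10.mk = 0  [0]
37. n10.val = -9  [-9]
38. n10.env = 1  [1]
39. n10.live = 16  [16]
40. n0.lim = false  [c.idx > 1]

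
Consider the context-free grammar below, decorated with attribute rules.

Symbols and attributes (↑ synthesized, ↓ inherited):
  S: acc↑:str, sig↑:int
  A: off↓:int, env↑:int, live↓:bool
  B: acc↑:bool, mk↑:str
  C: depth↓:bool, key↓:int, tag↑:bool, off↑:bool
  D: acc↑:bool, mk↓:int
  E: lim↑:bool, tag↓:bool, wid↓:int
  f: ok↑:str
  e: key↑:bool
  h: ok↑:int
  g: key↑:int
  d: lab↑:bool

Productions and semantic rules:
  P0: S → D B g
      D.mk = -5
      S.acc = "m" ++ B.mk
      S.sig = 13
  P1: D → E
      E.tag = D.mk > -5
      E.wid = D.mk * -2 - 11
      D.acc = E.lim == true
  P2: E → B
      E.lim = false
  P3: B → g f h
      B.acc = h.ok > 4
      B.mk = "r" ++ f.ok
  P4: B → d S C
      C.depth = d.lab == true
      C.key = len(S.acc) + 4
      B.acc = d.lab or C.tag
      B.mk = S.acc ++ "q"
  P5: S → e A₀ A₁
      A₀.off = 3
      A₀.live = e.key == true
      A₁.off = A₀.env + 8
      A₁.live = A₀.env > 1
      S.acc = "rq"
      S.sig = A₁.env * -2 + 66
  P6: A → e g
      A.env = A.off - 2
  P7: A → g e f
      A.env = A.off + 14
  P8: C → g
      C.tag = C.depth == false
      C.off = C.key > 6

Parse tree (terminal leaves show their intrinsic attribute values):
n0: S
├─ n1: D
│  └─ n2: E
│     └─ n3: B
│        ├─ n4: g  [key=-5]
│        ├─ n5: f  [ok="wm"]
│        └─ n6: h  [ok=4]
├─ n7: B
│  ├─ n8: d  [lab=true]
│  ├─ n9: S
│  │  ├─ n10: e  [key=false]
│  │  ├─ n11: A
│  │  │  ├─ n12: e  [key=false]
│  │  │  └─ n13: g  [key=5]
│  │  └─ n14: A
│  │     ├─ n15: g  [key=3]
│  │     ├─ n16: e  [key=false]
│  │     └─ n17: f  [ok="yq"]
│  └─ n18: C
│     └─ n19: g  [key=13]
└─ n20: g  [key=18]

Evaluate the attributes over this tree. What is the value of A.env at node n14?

1. n1.mk = -5  [-5]
2. n2.tag = false  [D.mk > -5]
3. n2.wid = -1  [D.mk * -2 - 11]
4. n4.key = -5  [terminal]
5. n5.ok = "wm"  [terminal]
6. n6.ok = 4  [terminal]
7. n3.acc = false  [h.ok > 4]
8. n3.mk = "rwm"  ["r" ++ f.ok]
9. n2.lim = false  [false]
10. n1.acc = false  [E.lim == true]
11. n8.lab = true  [terminal]
12. n10.key = false  [terminal]
13. n11.off = 3  [3]
14. n11.live = false  [e.key == true]
15. n12.key = false  [terminal]
16. n13.key = 5  [terminal]
17. n11.env = 1  [A.off - 2]
18. n14.off = 9  [A₀.env + 8]
19. n14.live = false  [A₀.env > 1]
20. n15.key = 3  [terminal]
21. n16.key = false  [terminal]
22. n17.ok = "yq"  [terminal]
23. n14.env = 23  [A.off + 14]
24. n9.acc = "rq"  ["rq"]
25. n9.sig = 20  [A₁.env * -2 + 66]
26. n18.depth = true  [d.lab == true]
27. n18.key = 6  [len(S.acc) + 4]
28. n19.key = 13  [terminal]
29. n18.tag = false  [C.depth == false]
30. n18.off = false  [C.key > 6]
31. n7.acc = true  [d.lab or C.tag]
32. n7.mk = "rqq"  [S.acc ++ "q"]
33. n20.key = 18  [terminal]
34. n0.acc = "mrqq"  ["m" ++ B.mk]
35. n0.sig = 13  [13]

23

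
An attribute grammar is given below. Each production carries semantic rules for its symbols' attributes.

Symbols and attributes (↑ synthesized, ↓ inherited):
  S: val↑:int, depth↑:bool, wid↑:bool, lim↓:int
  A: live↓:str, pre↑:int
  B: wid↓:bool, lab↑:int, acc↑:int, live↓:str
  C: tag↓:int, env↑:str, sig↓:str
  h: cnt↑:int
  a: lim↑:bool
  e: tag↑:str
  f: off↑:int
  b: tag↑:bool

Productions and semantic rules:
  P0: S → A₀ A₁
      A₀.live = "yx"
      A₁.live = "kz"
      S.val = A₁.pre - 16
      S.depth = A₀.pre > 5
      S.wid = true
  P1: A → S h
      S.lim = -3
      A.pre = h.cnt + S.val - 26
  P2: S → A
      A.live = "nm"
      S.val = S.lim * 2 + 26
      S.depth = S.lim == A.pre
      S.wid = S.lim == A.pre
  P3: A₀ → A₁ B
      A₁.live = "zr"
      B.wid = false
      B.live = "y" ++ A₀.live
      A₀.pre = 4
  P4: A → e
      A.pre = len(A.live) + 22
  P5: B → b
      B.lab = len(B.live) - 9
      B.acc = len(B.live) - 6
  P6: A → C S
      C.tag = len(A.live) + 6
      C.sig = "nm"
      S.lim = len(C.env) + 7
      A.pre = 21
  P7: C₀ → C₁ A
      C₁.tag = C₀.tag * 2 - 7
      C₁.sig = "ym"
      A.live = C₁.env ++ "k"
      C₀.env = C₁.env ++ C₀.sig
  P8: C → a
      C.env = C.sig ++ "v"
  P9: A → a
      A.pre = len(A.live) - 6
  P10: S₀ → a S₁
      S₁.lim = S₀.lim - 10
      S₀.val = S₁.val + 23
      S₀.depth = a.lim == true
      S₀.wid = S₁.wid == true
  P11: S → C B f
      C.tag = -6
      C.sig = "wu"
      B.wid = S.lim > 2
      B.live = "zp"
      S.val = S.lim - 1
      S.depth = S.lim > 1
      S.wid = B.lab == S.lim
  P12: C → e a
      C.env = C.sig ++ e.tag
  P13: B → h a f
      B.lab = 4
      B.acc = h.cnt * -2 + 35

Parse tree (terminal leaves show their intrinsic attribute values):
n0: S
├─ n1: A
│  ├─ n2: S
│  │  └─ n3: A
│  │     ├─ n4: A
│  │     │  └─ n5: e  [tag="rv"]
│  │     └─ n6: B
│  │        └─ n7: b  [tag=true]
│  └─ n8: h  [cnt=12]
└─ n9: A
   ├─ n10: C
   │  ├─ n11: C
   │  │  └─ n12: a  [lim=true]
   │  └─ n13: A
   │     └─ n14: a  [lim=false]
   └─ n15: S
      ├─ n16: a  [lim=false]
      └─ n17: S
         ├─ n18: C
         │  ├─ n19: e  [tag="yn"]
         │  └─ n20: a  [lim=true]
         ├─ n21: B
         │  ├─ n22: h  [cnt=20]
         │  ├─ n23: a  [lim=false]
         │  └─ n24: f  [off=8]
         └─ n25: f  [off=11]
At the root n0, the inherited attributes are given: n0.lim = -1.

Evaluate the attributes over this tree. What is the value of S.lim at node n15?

1. n0.lim = -1  [given at root]
2. n1.live = "yx"  ["yx"]
3. n2.lim = -3  [-3]
4. n3.live = "nm"  ["nm"]
5. n4.live = "zr"  ["zr"]
6. n5.tag = "rv"  [terminal]
7. n4.pre = 24  [len(A.live) + 22]
8. n6.wid = false  [false]
9. n6.live = "ynm"  ["y" ++ A₀.live]
10. n7.tag = true  [terminal]
11. n6.lab = -6  [len(B.live) - 9]
12. n6.acc = -3  [len(B.live) - 6]
13. n3.pre = 4  [4]
14. n2.val = 20  [S.lim * 2 + 26]
15. n2.depth = false  [S.lim == A.pre]
16. n2.wid = false  [S.lim == A.pre]
17. n8.cnt = 12  [terminal]
18. n1.pre = 6  [h.cnt + S.val - 26]
19. n9.live = "kz"  ["kz"]
20. n10.tag = 8  [len(A.live) + 6]
21. n10.sig = "nm"  ["nm"]
22. n11.tag = 9  [C₀.tag * 2 - 7]
23. n11.sig = "ym"  ["ym"]
24. n12.lim = true  [terminal]
25. n11.env = "ymv"  [C.sig ++ "v"]
26. n13.live = "ymvk"  [C₁.env ++ "k"]
27. n14.lim = false  [terminal]
28. n13.pre = -2  [len(A.live) - 6]
29. n10.env = "ymvnm"  [C₁.env ++ C₀.sig]
30. n15.lim = 12  [len(C.env) + 7]
31. n16.lim = false  [terminal]
32. n17.lim = 2  [S₀.lim - 10]
33. n18.tag = -6  [-6]
34. n18.sig = "wu"  ["wu"]
35. n19.tag = "yn"  [terminal]
36. n20.lim = true  [terminal]
37. n18.env = "wuyn"  [C.sig ++ e.tag]
38. n21.wid = false  [S.lim > 2]
39. n21.live = "zp"  ["zp"]
40. n22.cnt = 20  [terminal]
41. n23.lim = false  [terminal]
42. n24.off = 8  [terminal]
43. n21.lab = 4  [4]
44. n21.acc = -5  [h.cnt * -2 + 35]
45. n25.off = 11  [terminal]
46. n17.val = 1  [S.lim - 1]
47. n17.depth = true  [S.lim > 1]
48. n17.wid = false  [B.lab == S.lim]
49. n15.val = 24  [S₁.val + 23]
50. n15.depth = false  [a.lim == true]
51. n15.wid = false  [S₁.wid == true]
52. n9.pre = 21  [21]
53. n0.val = 5  [A₁.pre - 16]
54. n0.depth = true  [A₀.pre > 5]
55. n0.wid = true  [true]

12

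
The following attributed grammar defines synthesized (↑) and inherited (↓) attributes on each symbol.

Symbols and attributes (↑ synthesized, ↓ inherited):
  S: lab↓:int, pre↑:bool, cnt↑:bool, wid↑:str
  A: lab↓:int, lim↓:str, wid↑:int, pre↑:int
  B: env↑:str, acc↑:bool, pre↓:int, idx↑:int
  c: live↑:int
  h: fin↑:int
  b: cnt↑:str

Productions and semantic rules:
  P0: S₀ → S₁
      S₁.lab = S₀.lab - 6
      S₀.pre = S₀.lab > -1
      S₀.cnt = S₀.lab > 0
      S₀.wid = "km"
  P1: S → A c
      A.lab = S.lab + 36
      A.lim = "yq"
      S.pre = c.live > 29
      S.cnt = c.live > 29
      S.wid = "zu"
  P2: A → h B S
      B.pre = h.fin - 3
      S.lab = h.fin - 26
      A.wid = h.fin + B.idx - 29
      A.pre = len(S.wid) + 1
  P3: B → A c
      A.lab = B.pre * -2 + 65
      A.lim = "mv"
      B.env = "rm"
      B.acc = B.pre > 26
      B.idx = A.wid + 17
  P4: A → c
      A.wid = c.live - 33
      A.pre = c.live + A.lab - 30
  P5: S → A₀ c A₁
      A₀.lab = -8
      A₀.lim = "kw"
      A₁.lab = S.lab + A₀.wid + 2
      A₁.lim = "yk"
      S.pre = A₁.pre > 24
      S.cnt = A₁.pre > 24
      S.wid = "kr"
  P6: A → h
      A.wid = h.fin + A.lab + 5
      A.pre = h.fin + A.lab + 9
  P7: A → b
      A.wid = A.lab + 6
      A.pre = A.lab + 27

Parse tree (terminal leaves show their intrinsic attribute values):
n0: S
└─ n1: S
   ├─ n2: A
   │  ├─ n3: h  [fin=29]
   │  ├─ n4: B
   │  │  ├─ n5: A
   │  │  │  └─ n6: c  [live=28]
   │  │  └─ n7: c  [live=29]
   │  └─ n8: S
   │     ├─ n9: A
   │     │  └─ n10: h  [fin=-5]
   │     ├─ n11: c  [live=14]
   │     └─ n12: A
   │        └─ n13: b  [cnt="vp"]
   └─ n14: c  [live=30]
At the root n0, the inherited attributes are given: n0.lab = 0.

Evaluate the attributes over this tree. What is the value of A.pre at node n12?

24

1. n0.lab = 0  [given at root]
2. n1.lab = -6  [S₀.lab - 6]
3. n2.lab = 30  [S.lab + 36]
4. n2.lim = "yq"  ["yq"]
5. n3.fin = 29  [terminal]
6. n4.pre = 26  [h.fin - 3]
7. n5.lab = 13  [B.pre * -2 + 65]
8. n5.lim = "mv"  ["mv"]
9. n6.live = 28  [terminal]
10. n5.wid = -5  [c.live - 33]
11. n5.pre = 11  [c.live + A.lab - 30]
12. n7.live = 29  [terminal]
13. n4.env = "rm"  ["rm"]
14. n4.acc = false  [B.pre > 26]
15. n4.idx = 12  [A.wid + 17]
16. n8.lab = 3  [h.fin - 26]
17. n9.lab = -8  [-8]
18. n9.lim = "kw"  ["kw"]
19. n10.fin = -5  [terminal]
20. n9.wid = -8  [h.fin + A.lab + 5]
21. n9.pre = -4  [h.fin + A.lab + 9]
22. n11.live = 14  [terminal]
23. n12.lab = -3  [S.lab + A₀.wid + 2]
24. n12.lim = "yk"  ["yk"]
25. n13.cnt = "vp"  [terminal]
26. n12.wid = 3  [A.lab + 6]
27. n12.pre = 24  [A.lab + 27]
28. n8.pre = false  [A₁.pre > 24]
29. n8.cnt = false  [A₁.pre > 24]
30. n8.wid = "kr"  ["kr"]
31. n2.wid = 12  [h.fin + B.idx - 29]
32. n2.pre = 3  [len(S.wid) + 1]
33. n14.live = 30  [terminal]
34. n1.pre = true  [c.live > 29]
35. n1.cnt = true  [c.live > 29]
36. n1.wid = "zu"  ["zu"]
37. n0.pre = true  [S₀.lab > -1]
38. n0.cnt = false  [S₀.lab > 0]
39. n0.wid = "km"  ["km"]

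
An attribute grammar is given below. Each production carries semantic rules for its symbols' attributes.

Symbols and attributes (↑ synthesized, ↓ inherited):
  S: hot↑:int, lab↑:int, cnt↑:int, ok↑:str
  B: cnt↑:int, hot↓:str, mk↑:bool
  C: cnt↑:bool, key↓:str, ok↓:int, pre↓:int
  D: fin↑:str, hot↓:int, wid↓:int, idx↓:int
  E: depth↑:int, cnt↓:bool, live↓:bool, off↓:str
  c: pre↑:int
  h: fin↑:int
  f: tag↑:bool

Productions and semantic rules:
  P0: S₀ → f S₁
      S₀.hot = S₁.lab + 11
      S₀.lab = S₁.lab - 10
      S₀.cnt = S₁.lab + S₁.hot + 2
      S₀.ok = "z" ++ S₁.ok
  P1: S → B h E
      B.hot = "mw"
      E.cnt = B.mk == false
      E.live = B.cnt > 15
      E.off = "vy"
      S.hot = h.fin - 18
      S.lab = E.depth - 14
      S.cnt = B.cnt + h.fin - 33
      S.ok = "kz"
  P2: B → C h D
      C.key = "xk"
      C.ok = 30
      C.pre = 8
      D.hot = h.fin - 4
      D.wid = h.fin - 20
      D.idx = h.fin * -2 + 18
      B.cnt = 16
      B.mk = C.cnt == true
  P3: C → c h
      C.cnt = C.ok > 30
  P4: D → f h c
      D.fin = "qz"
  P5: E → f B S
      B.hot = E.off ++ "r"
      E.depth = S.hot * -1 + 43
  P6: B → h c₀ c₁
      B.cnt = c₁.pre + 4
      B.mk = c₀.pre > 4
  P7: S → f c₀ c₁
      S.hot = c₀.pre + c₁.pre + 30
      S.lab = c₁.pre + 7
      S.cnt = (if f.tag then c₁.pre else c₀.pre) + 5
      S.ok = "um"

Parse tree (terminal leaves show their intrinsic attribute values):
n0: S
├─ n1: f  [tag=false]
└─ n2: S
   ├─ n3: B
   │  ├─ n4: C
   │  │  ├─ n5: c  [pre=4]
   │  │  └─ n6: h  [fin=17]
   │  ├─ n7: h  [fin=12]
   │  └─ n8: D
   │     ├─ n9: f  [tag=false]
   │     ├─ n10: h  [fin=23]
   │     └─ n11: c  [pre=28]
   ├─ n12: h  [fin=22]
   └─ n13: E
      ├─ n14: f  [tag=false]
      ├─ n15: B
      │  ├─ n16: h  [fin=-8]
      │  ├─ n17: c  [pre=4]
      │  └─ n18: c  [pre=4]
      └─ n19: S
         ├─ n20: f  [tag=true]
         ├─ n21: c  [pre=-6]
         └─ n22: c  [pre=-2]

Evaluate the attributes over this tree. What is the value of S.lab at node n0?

1. n1.tag = false  [terminal]
2. n3.hot = "mw"  ["mw"]
3. n4.key = "xk"  ["xk"]
4. n4.ok = 30  [30]
5. n4.pre = 8  [8]
6. n5.pre = 4  [terminal]
7. n6.fin = 17  [terminal]
8. n4.cnt = false  [C.ok > 30]
9. n7.fin = 12  [terminal]
10. n8.hot = 8  [h.fin - 4]
11. n8.wid = -8  [h.fin - 20]
12. n8.idx = -6  [h.fin * -2 + 18]
13. n9.tag = false  [terminal]
14. n10.fin = 23  [terminal]
15. n11.pre = 28  [terminal]
16. n8.fin = "qz"  ["qz"]
17. n3.cnt = 16  [16]
18. n3.mk = false  [C.cnt == true]
19. n12.fin = 22  [terminal]
20. n13.cnt = true  [B.mk == false]
21. n13.live = true  [B.cnt > 15]
22. n13.off = "vy"  ["vy"]
23. n14.tag = false  [terminal]
24. n15.hot = "vyr"  [E.off ++ "r"]
25. n16.fin = -8  [terminal]
26. n17.pre = 4  [terminal]
27. n18.pre = 4  [terminal]
28. n15.cnt = 8  [c₁.pre + 4]
29. n15.mk = false  [c₀.pre > 4]
30. n20.tag = true  [terminal]
31. n21.pre = -6  [terminal]
32. n22.pre = -2  [terminal]
33. n19.hot = 22  [c₀.pre + c₁.pre + 30]
34. n19.lab = 5  [c₁.pre + 7]
35. n19.cnt = 3  [(if f.tag then c₁.pre else c₀.pre) + 5]
36. n19.ok = "um"  ["um"]
37. n13.depth = 21  [S.hot * -1 + 43]
38. n2.hot = 4  [h.fin - 18]
39. n2.lab = 7  [E.depth - 14]
40. n2.cnt = 5  [B.cnt + h.fin - 33]
41. n2.ok = "kz"  ["kz"]
42. n0.hot = 18  [S₁.lab + 11]
43. n0.lab = -3  [S₁.lab - 10]
44. n0.cnt = 13  [S₁.lab + S₁.hot + 2]
45. n0.ok = "zkz"  ["z" ++ S₁.ok]

-3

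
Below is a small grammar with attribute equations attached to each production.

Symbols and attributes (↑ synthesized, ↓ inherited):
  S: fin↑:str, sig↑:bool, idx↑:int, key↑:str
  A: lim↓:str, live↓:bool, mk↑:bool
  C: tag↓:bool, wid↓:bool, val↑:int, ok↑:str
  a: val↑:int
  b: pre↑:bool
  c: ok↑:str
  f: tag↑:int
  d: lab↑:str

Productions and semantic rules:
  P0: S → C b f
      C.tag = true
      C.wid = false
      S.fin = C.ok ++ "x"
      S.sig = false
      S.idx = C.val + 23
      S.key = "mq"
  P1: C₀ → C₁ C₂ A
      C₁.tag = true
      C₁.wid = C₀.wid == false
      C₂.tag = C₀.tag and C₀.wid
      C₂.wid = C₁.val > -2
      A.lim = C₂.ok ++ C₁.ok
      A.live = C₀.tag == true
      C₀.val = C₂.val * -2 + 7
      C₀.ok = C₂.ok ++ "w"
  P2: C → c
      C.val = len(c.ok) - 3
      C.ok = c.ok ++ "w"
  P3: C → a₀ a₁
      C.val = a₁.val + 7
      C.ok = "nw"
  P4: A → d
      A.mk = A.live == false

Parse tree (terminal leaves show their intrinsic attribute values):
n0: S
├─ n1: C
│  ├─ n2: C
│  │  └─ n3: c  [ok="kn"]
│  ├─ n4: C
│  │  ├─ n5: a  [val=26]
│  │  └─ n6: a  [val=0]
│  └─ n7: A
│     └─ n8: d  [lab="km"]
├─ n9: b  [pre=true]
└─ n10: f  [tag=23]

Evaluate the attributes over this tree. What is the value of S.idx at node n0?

16

1. n1.tag = true  [true]
2. n1.wid = false  [false]
3. n2.tag = true  [true]
4. n2.wid = true  [C₀.wid == false]
5. n3.ok = "kn"  [terminal]
6. n2.val = -1  [len(c.ok) - 3]
7. n2.ok = "knw"  [c.ok ++ "w"]
8. n4.tag = false  [C₀.tag and C₀.wid]
9. n4.wid = true  [C₁.val > -2]
10. n5.val = 26  [terminal]
11. n6.val = 0  [terminal]
12. n4.val = 7  [a₁.val + 7]
13. n4.ok = "nw"  ["nw"]
14. n7.lim = "nwknw"  [C₂.ok ++ C₁.ok]
15. n7.live = true  [C₀.tag == true]
16. n8.lab = "km"  [terminal]
17. n7.mk = false  [A.live == false]
18. n1.val = -7  [C₂.val * -2 + 7]
19. n1.ok = "nww"  [C₂.ok ++ "w"]
20. n9.pre = true  [terminal]
21. n10.tag = 23  [terminal]
22. n0.fin = "nwwx"  [C.ok ++ "x"]
23. n0.sig = false  [false]
24. n0.idx = 16  [C.val + 23]
25. n0.key = "mq"  ["mq"]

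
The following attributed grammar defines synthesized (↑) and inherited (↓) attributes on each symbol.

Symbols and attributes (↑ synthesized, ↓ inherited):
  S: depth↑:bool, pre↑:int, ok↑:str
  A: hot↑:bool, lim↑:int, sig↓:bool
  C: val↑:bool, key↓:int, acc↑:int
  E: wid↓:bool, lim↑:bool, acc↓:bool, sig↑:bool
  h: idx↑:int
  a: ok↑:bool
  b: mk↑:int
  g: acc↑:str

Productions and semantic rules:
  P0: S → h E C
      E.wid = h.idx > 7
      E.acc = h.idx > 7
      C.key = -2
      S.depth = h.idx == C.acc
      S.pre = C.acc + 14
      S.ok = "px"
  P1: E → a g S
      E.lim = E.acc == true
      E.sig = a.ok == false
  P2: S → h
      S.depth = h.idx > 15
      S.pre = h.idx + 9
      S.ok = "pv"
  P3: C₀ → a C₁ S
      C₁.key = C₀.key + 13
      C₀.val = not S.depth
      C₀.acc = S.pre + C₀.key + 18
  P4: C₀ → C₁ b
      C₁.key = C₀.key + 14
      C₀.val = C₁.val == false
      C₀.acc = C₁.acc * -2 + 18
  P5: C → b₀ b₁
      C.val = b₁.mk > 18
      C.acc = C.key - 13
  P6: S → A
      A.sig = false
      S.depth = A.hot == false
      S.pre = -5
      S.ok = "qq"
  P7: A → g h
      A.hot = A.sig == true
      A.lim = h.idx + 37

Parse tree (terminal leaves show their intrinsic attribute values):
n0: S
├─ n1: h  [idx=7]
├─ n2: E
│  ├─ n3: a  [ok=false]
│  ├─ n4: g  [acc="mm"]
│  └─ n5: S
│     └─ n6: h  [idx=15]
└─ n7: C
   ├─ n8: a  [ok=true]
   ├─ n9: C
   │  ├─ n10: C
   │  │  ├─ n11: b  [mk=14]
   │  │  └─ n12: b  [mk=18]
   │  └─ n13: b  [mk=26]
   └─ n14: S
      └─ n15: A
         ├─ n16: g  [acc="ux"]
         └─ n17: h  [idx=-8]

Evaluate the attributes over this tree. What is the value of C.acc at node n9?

1. n1.idx = 7  [terminal]
2. n2.wid = false  [h.idx > 7]
3. n2.acc = false  [h.idx > 7]
4. n3.ok = false  [terminal]
5. n4.acc = "mm"  [terminal]
6. n6.idx = 15  [terminal]
7. n5.depth = false  [h.idx > 15]
8. n5.pre = 24  [h.idx + 9]
9. n5.ok = "pv"  ["pv"]
10. n2.lim = false  [E.acc == true]
11. n2.sig = true  [a.ok == false]
12. n7.key = -2  [-2]
13. n8.ok = true  [terminal]
14. n9.key = 11  [C₀.key + 13]
15. n10.key = 25  [C₀.key + 14]
16. n11.mk = 14  [terminal]
17. n12.mk = 18  [terminal]
18. n10.val = false  [b₁.mk > 18]
19. n10.acc = 12  [C.key - 13]
20. n13.mk = 26  [terminal]
21. n9.val = true  [C₁.val == false]
22. n9.acc = -6  [C₁.acc * -2 + 18]
23. n15.sig = false  [false]
24. n16.acc = "ux"  [terminal]
25. n17.idx = -8  [terminal]
26. n15.hot = false  [A.sig == true]
27. n15.lim = 29  [h.idx + 37]
28. n14.depth = true  [A.hot == false]
29. n14.pre = -5  [-5]
30. n14.ok = "qq"  ["qq"]
31. n7.val = false  [not S.depth]
32. n7.acc = 11  [S.pre + C₀.key + 18]
33. n0.depth = false  [h.idx == C.acc]
34. n0.pre = 25  [C.acc + 14]
35. n0.ok = "px"  ["px"]

-6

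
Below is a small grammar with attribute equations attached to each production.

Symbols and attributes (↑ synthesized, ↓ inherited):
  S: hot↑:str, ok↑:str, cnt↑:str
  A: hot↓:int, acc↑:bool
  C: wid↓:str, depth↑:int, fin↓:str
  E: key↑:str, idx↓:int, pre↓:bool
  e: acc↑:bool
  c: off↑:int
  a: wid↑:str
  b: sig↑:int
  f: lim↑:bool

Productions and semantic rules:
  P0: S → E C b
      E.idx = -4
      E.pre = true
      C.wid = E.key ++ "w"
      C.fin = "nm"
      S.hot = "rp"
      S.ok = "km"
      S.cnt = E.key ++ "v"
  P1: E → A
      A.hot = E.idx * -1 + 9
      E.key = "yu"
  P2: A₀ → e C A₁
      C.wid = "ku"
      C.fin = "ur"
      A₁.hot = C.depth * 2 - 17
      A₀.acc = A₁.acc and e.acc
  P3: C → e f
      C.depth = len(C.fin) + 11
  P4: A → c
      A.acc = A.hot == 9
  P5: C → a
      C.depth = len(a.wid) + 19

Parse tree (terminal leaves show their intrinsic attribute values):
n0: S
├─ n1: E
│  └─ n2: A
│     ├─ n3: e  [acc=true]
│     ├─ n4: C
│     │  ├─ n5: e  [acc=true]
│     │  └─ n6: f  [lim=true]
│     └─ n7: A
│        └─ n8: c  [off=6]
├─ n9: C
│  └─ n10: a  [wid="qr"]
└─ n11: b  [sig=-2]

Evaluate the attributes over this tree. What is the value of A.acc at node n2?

true

1. n1.idx = -4  [-4]
2. n1.pre = true  [true]
3. n2.hot = 13  [E.idx * -1 + 9]
4. n3.acc = true  [terminal]
5. n4.wid = "ku"  ["ku"]
6. n4.fin = "ur"  ["ur"]
7. n5.acc = true  [terminal]
8. n6.lim = true  [terminal]
9. n4.depth = 13  [len(C.fin) + 11]
10. n7.hot = 9  [C.depth * 2 - 17]
11. n8.off = 6  [terminal]
12. n7.acc = true  [A.hot == 9]
13. n2.acc = true  [A₁.acc and e.acc]
14. n1.key = "yu"  ["yu"]
15. n9.wid = "yuw"  [E.key ++ "w"]
16. n9.fin = "nm"  ["nm"]
17. n10.wid = "qr"  [terminal]
18. n9.depth = 21  [len(a.wid) + 19]
19. n11.sig = -2  [terminal]
20. n0.hot = "rp"  ["rp"]
21. n0.ok = "km"  ["km"]
22. n0.cnt = "yuv"  [E.key ++ "v"]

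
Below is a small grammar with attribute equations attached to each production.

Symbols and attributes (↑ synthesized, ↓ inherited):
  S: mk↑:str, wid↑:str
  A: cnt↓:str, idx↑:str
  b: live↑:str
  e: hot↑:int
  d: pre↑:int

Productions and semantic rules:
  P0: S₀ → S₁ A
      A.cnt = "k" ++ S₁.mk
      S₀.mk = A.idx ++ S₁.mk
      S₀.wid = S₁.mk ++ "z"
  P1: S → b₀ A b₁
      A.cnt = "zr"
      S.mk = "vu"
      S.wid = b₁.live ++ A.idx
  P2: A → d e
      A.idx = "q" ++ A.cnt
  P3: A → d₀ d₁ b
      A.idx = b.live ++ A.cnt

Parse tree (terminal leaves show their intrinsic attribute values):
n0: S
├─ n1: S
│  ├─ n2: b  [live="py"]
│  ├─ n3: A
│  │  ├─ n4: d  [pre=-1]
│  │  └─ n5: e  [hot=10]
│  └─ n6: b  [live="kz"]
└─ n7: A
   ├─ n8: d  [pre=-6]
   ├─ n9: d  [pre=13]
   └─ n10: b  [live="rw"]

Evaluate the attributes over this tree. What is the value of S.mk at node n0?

1. n2.live = "py"  [terminal]
2. n3.cnt = "zr"  ["zr"]
3. n4.pre = -1  [terminal]
4. n5.hot = 10  [terminal]
5. n3.idx = "qzr"  ["q" ++ A.cnt]
6. n6.live = "kz"  [terminal]
7. n1.mk = "vu"  ["vu"]
8. n1.wid = "kzqzr"  [b₁.live ++ A.idx]
9. n7.cnt = "kvu"  ["k" ++ S₁.mk]
10. n8.pre = -6  [terminal]
11. n9.pre = 13  [terminal]
12. n10.live = "rw"  [terminal]
13. n7.idx = "rwkvu"  [b.live ++ A.cnt]
14. n0.mk = "rwkvuvu"  [A.idx ++ S₁.mk]
15. n0.wid = "vuz"  [S₁.mk ++ "z"]

"rwkvuvu"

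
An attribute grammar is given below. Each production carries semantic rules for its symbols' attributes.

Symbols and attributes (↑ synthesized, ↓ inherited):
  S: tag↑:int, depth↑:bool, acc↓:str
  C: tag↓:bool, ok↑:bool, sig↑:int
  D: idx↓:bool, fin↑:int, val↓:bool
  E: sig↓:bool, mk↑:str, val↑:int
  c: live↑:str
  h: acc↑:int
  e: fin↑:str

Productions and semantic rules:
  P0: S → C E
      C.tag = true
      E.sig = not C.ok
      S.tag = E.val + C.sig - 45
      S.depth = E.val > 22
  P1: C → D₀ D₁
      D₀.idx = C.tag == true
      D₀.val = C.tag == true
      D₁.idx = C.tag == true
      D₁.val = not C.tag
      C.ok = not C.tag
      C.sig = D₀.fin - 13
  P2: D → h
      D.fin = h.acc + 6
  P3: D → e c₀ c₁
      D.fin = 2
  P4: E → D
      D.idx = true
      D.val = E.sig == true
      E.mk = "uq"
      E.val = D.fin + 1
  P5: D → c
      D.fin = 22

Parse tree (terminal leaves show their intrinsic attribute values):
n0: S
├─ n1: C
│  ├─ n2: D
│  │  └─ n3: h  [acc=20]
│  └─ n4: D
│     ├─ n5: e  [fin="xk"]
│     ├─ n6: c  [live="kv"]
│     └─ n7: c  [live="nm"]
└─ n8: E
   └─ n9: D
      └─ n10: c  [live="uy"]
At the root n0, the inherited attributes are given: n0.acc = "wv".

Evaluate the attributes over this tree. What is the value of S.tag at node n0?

1. n0.acc = "wv"  [given at root]
2. n1.tag = true  [true]
3. n2.idx = true  [C.tag == true]
4. n2.val = true  [C.tag == true]
5. n3.acc = 20  [terminal]
6. n2.fin = 26  [h.acc + 6]
7. n4.idx = true  [C.tag == true]
8. n4.val = false  [not C.tag]
9. n5.fin = "xk"  [terminal]
10. n6.live = "kv"  [terminal]
11. n7.live = "nm"  [terminal]
12. n4.fin = 2  [2]
13. n1.ok = false  [not C.tag]
14. n1.sig = 13  [D₀.fin - 13]
15. n8.sig = true  [not C.ok]
16. n9.idx = true  [true]
17. n9.val = true  [E.sig == true]
18. n10.live = "uy"  [terminal]
19. n9.fin = 22  [22]
20. n8.mk = "uq"  ["uq"]
21. n8.val = 23  [D.fin + 1]
22. n0.tag = -9  [E.val + C.sig - 45]
23. n0.depth = true  [E.val > 22]

-9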